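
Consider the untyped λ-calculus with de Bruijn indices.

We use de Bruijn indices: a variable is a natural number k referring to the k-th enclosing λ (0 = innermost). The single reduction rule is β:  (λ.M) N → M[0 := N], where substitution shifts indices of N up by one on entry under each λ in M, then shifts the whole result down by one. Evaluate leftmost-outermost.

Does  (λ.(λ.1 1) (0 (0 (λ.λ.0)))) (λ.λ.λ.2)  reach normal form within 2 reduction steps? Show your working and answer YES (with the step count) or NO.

  start: (λ.(λ.1 1) (0 (0 (λ.λ.0)))) (λ.λ.λ.2)
  [1] (λ.(λ.λ.λ.2) (λ.λ.λ.2)) ((λ.λ.λ.2) ((λ.λ.λ.2) (λ.λ.0)))
  [2] (λ.λ.λ.2) (λ.λ.λ.2)

Answer: NO — after 2 steps the term is (λ.λ.λ.2) (λ.λ.λ.2), not yet normal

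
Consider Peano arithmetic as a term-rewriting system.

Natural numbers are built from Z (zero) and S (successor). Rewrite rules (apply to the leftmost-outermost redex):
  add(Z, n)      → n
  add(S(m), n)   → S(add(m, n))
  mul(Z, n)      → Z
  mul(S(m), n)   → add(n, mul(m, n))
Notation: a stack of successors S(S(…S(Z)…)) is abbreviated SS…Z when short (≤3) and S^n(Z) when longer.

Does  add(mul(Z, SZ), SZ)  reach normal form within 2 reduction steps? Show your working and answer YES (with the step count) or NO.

  start: add(mul(Z, SZ), SZ)
  [1] add(Z, SZ)
  [2] SZ

Answer: YES — reaches normal form SZ in 2 ≤ 2 steps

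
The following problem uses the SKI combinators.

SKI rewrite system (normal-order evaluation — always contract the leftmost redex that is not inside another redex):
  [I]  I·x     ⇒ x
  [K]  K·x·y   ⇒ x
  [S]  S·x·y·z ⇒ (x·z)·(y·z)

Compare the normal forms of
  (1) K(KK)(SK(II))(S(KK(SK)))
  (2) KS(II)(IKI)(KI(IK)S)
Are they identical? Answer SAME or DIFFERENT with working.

Term A:
  start: K(KK)(SK(II))(S(KK(SK)))
  [1] KK(S(KK(SK)))
  [2] K

Term B:
  start: KS(II)(IKI)(KI(IK)S)
  [1] S(IKI)(KI(IK)S)
  [2] S(KI)(KI(IK)S)
  [3] S(KI)(IS)
  [4] S(KI)S

Answer: DIFFERENT — A ⇓ K, B ⇓ S(KI)S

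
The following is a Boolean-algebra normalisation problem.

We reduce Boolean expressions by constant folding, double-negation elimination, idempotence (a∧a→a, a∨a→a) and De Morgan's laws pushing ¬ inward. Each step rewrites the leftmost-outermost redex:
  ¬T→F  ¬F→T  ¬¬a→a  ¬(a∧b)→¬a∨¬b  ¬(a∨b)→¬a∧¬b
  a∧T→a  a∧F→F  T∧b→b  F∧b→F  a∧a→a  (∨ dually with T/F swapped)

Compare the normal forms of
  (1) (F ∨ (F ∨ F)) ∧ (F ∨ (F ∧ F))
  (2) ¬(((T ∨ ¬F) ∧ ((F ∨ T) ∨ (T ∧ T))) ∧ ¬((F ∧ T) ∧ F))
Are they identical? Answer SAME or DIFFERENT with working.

Answer: SAME — A ⇓ F, B ⇓ F

Reduction:
Term A:
  start: (F ∨ (F ∨ F)) ∧ (F ∨ (F ∧ F))
  →1  (F ∨ F) ∧ (F ∨ (F ∧ F))
  →2  F ∧ (F ∨ (F ∧ F))
  →3  F

Term B:
  start: ¬(((T ∨ ¬F) ∧ ((F ∨ T) ∨ (T ∧ T))) ∧ ¬((F ∧ T) ∧ F))
  →1  ¬((T ∨ ¬F) ∧ ((F ∨ T) ∨ (T ∧ T))) ∨ ¬¬((F ∧ T) ∧ F)
  →2  (¬(T ∨ ¬F) ∨ ¬((F ∨ T) ∨ (T ∧ T))) ∨ ¬¬((F ∧ T) ∧ F)
  →3  ((¬T ∧ ¬¬F) ∨ ¬((F ∨ T) ∨ (T ∧ T))) ∨ ¬¬((F ∧ T) ∧ F)
  →4  ((F ∧ ¬¬F) ∨ ¬((F ∨ T) ∨ (T ∧ T))) ∨ ¬¬((F ∧ T) ∧ F)
  →5  (F ∨ ¬((F ∨ T) ∨ (T ∧ T))) ∨ ¬¬((F ∧ T) ∧ F)
  →6  ¬((F ∨ T) ∨ (T ∧ T)) ∨ ¬¬((F ∧ T) ∧ F)
  →7  (¬(F ∨ T) ∧ ¬(T ∧ T)) ∨ ¬¬((F ∧ T) ∧ F)
  →8  ((¬F ∧ ¬T) ∧ ¬(T ∧ T)) ∨ ¬¬((F ∧ T) ∧ F)
  →9  ((T ∧ ¬T) ∧ ¬(T ∧ T)) ∨ ¬¬((F ∧ T) ∧ F)
  →10  (¬T ∧ ¬(T ∧ T)) ∨ ¬¬((F ∧ T) ∧ F)
  →11  (F ∧ ¬(T ∧ T)) ∨ ¬¬((F ∧ T) ∧ F)
  →12  F ∨ ¬¬((F ∧ T) ∧ F)
  →13  ¬¬((F ∧ T) ∧ F)
  →14  (F ∧ T) ∧ F
  →15  F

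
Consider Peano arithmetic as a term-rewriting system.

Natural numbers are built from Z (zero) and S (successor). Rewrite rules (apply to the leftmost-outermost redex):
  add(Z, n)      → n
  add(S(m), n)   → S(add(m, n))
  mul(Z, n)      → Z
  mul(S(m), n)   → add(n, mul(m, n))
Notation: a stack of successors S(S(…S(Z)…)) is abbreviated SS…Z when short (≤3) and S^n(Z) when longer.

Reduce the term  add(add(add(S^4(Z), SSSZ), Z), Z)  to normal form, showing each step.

Answer: normal form = S^7(Z)  (in 21 steps)

Reduction:
  start: add(add(add(S^4(Z), SSSZ), Z), Z)
  →1  add(add(S(add(SSSZ, SSSZ)), Z), Z)
  →2  add(S(add(add(SSSZ, SSSZ), Z)), Z)
  →3  S(add(add(add(SSSZ, SSSZ), Z), Z))
  →4  S(add(add(S(add(SSZ, SSSZ)), Z), Z))
  →5  S(add(S(add(add(SSZ, SSSZ), Z)), Z))
  →6  S(S(add(add(add(SSZ, SSSZ), Z), Z)))
  →7  S(S(add(add(S(add(SZ, SSSZ)), Z), Z)))
  →8  S(S(add(S(add(add(SZ, SSSZ), Z)), Z)))
  →9  S(S(S(add(add(add(SZ, SSSZ), Z), Z))))
  →10  S(S(S(add(add(S(add(Z, SSSZ)), Z), Z))))
  →11  S(S(S(add(S(add(add(Z, SSSZ), Z)), Z))))
  →12  S(S(S(S(add(add(add(Z, SSSZ), Z), Z)))))
  →13  S(S(S(S(add(add(SSSZ, Z), Z)))))
  →14  S(S(S(S(add(S(add(SSZ, Z)), Z)))))
  →15  S(S(S(S(S(add(add(SSZ, Z), Z))))))
  →16  S(S(S(S(S(add(S(add(SZ, Z)), Z))))))
  →17  S(S(S(S(S(S(add(add(SZ, Z), Z)))))))
  →18  S(S(S(S(S(S(add(S(add(Z, Z)), Z)))))))
  →19  S(S(S(S(S(S(S(add(add(Z, Z), Z))))))))
  →20  S(S(S(S(S(S(S(add(Z, Z))))))))
  →21  S^7(Z)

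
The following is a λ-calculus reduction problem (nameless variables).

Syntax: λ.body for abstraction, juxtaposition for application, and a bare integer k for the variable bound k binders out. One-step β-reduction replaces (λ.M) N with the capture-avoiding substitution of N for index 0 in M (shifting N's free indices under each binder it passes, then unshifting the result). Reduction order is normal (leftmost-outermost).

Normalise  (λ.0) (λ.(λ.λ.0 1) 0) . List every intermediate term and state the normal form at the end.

Answer: normal form = λ.λ.0 1  (in 2 steps)

Working:
  start: (λ.0) (λ.(λ.λ.0 1) 0)
  step 1: λ.(λ.λ.0 1) 0
  step 2: λ.λ.0 1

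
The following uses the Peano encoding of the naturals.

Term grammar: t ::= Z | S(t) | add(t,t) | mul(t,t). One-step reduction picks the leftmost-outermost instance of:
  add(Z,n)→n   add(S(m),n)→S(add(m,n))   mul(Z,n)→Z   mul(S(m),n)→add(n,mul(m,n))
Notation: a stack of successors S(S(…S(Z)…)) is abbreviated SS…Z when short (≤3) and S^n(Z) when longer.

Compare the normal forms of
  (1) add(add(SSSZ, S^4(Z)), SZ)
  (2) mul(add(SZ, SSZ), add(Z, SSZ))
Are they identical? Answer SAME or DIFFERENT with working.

Answer: DIFFERENT — A ⇓ S^8(Z), B ⇓ S^6(Z)

Derivation:
Term A:
  start: add(add(SSSZ, S^4(Z)), SZ)
  [1] add(S(add(SSZ, S^4(Z))), SZ)
  [2] S(add(add(SSZ, S^4(Z)), SZ))
  [3] S(add(S(add(SZ, S^4(Z))), SZ))
  [4] S(S(add(add(SZ, S^4(Z)), SZ)))
  [5] S(S(add(S(add(Z, S^4(Z))), SZ)))
  [6] S(S(S(add(add(Z, S^4(Z)), SZ))))
  [7] S(S(S(add(S^4(Z), SZ))))
  [8] S(S(S(S(add(SSSZ, SZ)))))
  [9] S(S(S(S(S(add(SSZ, SZ))))))
  [10] S(S(S(S(S(S(add(SZ, SZ)))))))
  [11] S(S(S(S(S(S(S(add(Z, SZ))))))))
  [12] S^8(Z)

Term B:
  start: mul(add(SZ, SSZ), add(Z, SSZ))
  [1] mul(S(add(Z, SSZ)), add(Z, SSZ))
  [2] add(add(Z, SSZ), mul(add(Z, SSZ), add(Z, SSZ)))
  [3] add(SSZ, mul(add(Z, SSZ), add(Z, SSZ)))
  [4] S(add(SZ, mul(add(Z, SSZ), add(Z, SSZ))))
  [5] S(S(add(Z, mul(add(Z, SSZ), add(Z, SSZ)))))
  [6] S(S(mul(add(Z, SSZ), add(Z, SSZ))))
  [7] S(S(mul(SSZ, add(Z, SSZ))))
  [8] S(S(add(add(Z, SSZ), mul(SZ, add(Z, SSZ)))))
  [9] S(S(add(SSZ, mul(SZ, add(Z, SSZ)))))
  [10] S(S(S(add(SZ, mul(SZ, add(Z, SSZ))))))
  [11] S(S(S(S(add(Z, mul(SZ, add(Z, SSZ)))))))
  [12] S(S(S(S(mul(SZ, add(Z, SSZ))))))
  [13] S(S(S(S(add(add(Z, SSZ), mul(Z, add(Z, SSZ)))))))
  [14] S(S(S(S(add(SSZ, mul(Z, add(Z, SSZ)))))))
  [15] S(S(S(S(S(add(SZ, mul(Z, add(Z, SSZ))))))))
  [16] S(S(S(S(S(S(add(Z, mul(Z, add(Z, SSZ)))))))))
  [17] S(S(S(S(S(S(mul(Z, add(Z, SSZ))))))))
  [18] S^6(Z)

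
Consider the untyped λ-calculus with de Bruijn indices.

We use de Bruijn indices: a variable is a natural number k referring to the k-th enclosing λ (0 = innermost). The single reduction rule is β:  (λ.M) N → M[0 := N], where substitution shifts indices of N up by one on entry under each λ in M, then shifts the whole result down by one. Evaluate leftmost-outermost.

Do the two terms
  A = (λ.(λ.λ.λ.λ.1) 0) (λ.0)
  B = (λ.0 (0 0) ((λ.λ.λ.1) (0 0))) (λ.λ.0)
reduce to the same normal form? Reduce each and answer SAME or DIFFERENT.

Term A:
  start: (λ.(λ.λ.λ.λ.1) 0) (λ.0)
  →1  (λ.λ.λ.λ.1) (λ.0)
  →2  λ.λ.λ.1

Term B:
  start: (λ.0 (0 0) ((λ.λ.λ.1) (0 0))) (λ.λ.0)
  →1  (λ.λ.0) ((λ.λ.0) (λ.λ.0)) ((λ.λ.λ.1) ((λ.λ.0) (λ.λ.0)))
  →2  (λ.0) ((λ.λ.λ.1) ((λ.λ.0) (λ.λ.0)))
  →3  (λ.λ.λ.1) ((λ.λ.0) (λ.λ.0))
  →4  λ.λ.1

Answer: DIFFERENT — A ⇓ λ.λ.λ.1, B ⇓ λ.λ.1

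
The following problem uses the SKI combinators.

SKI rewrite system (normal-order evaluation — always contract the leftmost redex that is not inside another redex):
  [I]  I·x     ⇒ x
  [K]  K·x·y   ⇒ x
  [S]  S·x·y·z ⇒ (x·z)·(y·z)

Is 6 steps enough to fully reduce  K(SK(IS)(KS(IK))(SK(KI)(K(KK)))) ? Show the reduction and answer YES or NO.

Answer: YES — reaches normal form K(S(K(KK))) in 5 ≤ 6 steps

Derivation:
  start: K(SK(IS)(KS(IK))(SK(KI)(K(KK))))
  →1  K(K(KS(IK))(IS(KS(IK)))(SK(KI)(K(KK))))
  →2  K(KS(IK)(SK(KI)(K(KK))))
  →3  K(S(SK(KI)(K(KK))))
  →4  K(S(K(K(KK))(KI(K(KK)))))
  →5  K(S(K(KK)))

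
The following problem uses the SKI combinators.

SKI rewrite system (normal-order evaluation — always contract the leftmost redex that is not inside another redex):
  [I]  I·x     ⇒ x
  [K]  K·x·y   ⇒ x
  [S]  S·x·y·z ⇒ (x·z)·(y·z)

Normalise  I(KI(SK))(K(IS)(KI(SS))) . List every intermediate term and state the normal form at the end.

  start: I(KI(SK))(K(IS)(KI(SS)))
  [1] KI(SK)(K(IS)(KI(SS)))
  [2] I(K(IS)(KI(SS)))
  [3] K(IS)(KI(SS))
  [4] IS
  [5] S

Answer: normal form = S  (in 5 steps)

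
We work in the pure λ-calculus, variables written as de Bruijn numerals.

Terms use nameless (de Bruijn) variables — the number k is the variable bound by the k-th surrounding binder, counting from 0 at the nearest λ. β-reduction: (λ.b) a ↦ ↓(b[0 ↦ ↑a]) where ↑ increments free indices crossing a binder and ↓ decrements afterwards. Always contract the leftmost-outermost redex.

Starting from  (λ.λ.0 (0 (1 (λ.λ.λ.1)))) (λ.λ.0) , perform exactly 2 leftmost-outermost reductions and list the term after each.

Answer: after 2 steps: λ.0 (0 (λ.0))

Working:
  start: (λ.λ.0 (0 (1 (λ.λ.λ.1)))) (λ.λ.0)
  [1] λ.0 (0 ((λ.λ.0) (λ.λ.λ.1)))
  [2] λ.0 (0 (λ.0))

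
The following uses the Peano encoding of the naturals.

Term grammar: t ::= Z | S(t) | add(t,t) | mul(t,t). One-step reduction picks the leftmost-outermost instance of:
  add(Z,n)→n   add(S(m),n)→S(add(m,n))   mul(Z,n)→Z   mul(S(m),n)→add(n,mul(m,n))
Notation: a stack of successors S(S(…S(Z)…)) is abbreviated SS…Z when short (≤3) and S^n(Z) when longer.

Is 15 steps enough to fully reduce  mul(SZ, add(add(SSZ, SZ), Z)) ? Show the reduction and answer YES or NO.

  start: mul(SZ, add(add(SSZ, SZ), Z))
  [1] add(add(add(SSZ, SZ), Z), mul(Z, add(add(SSZ, SZ), Z)))
  [2] add(add(S(add(SZ, SZ)), Z), mul(Z, add(add(SSZ, SZ), Z)))
  [3] add(S(add(add(SZ, SZ), Z)), mul(Z, add(add(SSZ, SZ), Z)))
  [4] S(add(add(add(SZ, SZ), Z), mul(Z, add(add(SSZ, SZ), Z))))
  [5] S(add(add(S(add(Z, SZ)), Z), mul(Z, add(add(SSZ, SZ), Z))))
  [6] S(add(S(add(add(Z, SZ), Z)), mul(Z, add(add(SSZ, SZ), Z))))
  [7] S(S(add(add(add(Z, SZ), Z), mul(Z, add(add(SSZ, SZ), Z)))))
  [8] S(S(add(add(SZ, Z), mul(Z, add(add(SSZ, SZ), Z)))))
  [9] S(S(add(S(add(Z, Z)), mul(Z, add(add(SSZ, SZ), Z)))))
  [10] S(S(S(add(add(Z, Z), mul(Z, add(add(SSZ, SZ), Z))))))
  [11] S(S(S(add(Z, mul(Z, add(add(SSZ, SZ), Z))))))
  [12] S(S(S(mul(Z, add(add(SSZ, SZ), Z)))))
  [13] SSSZ

Answer: YES — reaches normal form SSSZ in 13 ≤ 15 steps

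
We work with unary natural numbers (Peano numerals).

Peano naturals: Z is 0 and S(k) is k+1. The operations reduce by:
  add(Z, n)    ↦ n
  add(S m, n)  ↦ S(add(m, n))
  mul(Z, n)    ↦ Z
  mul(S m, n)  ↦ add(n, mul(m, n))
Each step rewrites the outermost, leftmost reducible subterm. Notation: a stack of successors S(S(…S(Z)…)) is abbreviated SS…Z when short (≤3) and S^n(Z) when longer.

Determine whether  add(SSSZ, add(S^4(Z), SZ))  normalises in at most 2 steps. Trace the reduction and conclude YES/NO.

  start: add(SSSZ, add(S^4(Z), SZ))
  step 1: S(add(SSZ, add(S^4(Z), SZ)))
  step 2: S(S(add(SZ, add(S^4(Z), SZ))))

Answer: NO — after 2 steps the term is S(S(add(SZ, add(S^4(Z), SZ)))), not yet normal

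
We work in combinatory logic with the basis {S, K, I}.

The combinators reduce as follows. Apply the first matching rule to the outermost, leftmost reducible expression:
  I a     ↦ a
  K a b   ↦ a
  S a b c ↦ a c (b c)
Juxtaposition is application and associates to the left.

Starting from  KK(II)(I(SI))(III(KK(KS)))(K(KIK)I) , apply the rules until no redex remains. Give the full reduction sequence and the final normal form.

  start: KK(II)(I(SI))(III(KK(KS)))(K(KIK)I)
  [1] K(I(SI))(III(KK(KS)))(K(KIK)I)
  [2] I(SI)(K(KIK)I)
  [3] SI(K(KIK)I)
  [4] SI(KIK)
  [5] SII

Answer: normal form = SII  (in 5 steps)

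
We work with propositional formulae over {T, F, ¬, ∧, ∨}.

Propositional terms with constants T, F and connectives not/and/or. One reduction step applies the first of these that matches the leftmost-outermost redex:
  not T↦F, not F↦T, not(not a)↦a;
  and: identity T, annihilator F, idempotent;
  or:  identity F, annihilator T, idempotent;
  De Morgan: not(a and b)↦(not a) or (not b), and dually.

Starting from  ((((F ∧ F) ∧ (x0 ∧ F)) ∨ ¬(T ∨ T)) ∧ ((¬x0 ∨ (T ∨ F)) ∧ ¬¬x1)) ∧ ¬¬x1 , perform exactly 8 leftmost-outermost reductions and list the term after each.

Answer: after 8 steps: F

Derivation:
  start: ((((F ∧ F) ∧ (x0 ∧ F)) ∨ ¬(T ∨ T)) ∧ ((¬x0 ∨ (T ∨ F)) ∧ ¬¬x1)) ∧ ¬¬x1
  →1  (((F ∧ (x0 ∧ F)) ∨ ¬(T ∨ T)) ∧ ((¬x0 ∨ (T ∨ F)) ∧ ¬¬x1)) ∧ ¬¬x1
  →2  ((F ∨ ¬(T ∨ T)) ∧ ((¬x0 ∨ (T ∨ F)) ∧ ¬¬x1)) ∧ ¬¬x1
  →3  (¬(T ∨ T) ∧ ((¬x0 ∨ (T ∨ F)) ∧ ¬¬x1)) ∧ ¬¬x1
  →4  ((¬T ∧ ¬T) ∧ ((¬x0 ∨ (T ∨ F)) ∧ ¬¬x1)) ∧ ¬¬x1
  →5  (¬T ∧ ((¬x0 ∨ (T ∨ F)) ∧ ¬¬x1)) ∧ ¬¬x1
  →6  (F ∧ ((¬x0 ∨ (T ∨ F)) ∧ ¬¬x1)) ∧ ¬¬x1
  →7  F ∧ ¬¬x1
  →8  F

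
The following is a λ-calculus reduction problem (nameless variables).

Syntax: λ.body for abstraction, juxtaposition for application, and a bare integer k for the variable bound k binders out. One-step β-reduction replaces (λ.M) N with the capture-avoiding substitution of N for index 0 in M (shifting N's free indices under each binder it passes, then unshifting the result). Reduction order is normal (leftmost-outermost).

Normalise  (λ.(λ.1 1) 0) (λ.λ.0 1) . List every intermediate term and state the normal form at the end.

  start: (λ.(λ.1 1) 0) (λ.λ.0 1)
  [1] (λ.(λ.λ.0 1) (λ.λ.0 1)) (λ.λ.0 1)
  [2] (λ.λ.0 1) (λ.λ.0 1)
  [3] λ.0 (λ.λ.0 1)

Answer: normal form = λ.0 (λ.λ.0 1)  (in 3 steps)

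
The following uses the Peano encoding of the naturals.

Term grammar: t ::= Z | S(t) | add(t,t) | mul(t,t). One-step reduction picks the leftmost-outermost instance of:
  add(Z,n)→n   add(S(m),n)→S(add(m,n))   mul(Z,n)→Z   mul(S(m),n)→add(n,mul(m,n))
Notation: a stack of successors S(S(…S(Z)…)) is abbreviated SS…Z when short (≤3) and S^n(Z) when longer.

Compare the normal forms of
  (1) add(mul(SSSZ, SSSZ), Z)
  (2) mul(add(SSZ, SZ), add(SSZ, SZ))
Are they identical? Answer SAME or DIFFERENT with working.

Answer: SAME — A ⇓ S^9(Z), B ⇓ S^9(Z)

Reduction:
Term A:
  start: add(mul(SSSZ, SSSZ), Z)
  step 1: add(add(SSSZ, mul(SSZ, SSSZ)), Z)
  step 2: add(S(add(SSZ, mul(SSZ, SSSZ))), Z)
  step 3: S(add(add(SSZ, mul(SSZ, SSSZ)), Z))
  step 4: S(add(S(add(SZ, mul(SSZ, SSSZ))), Z))
  step 5: S(S(add(add(SZ, mul(SSZ, SSSZ)), Z)))
  step 6: S(S(add(S(add(Z, mul(SSZ, SSSZ))), Z)))
  step 7: S(S(S(add(add(Z, mul(SSZ, SSSZ)), Z))))
  step 8: S(S(S(add(mul(SSZ, SSSZ), Z))))
  step 9: S(S(S(add(add(SSSZ, mul(SZ, SSSZ)), Z))))
  step 10: S(S(S(add(S(add(SSZ, mul(SZ, SSSZ))), Z))))
  step 11: S(S(S(S(add(add(SSZ, mul(SZ, SSSZ)), Z)))))
  step 12: S(S(S(S(add(S(add(SZ, mul(SZ, SSSZ))), Z)))))
  step 13: S(S(S(S(S(add(add(SZ, mul(SZ, SSSZ)), Z))))))
  step 14: S(S(S(S(S(add(S(add(Z, mul(SZ, SSSZ))), Z))))))
  step 15: S(S(S(S(S(S(add(add(Z, mul(SZ, SSSZ)), Z)))))))
  step 16: S(S(S(S(S(S(add(mul(SZ, SSSZ), Z)))))))
  step 17: S(S(S(S(S(S(add(add(SSSZ, mul(Z, SSSZ)), Z)))))))
  step 18: S(S(S(S(S(S(add(S(add(SSZ, mul(Z, SSSZ))), Z)))))))
  step 19: S(S(S(S(S(S(S(add(add(SSZ, mul(Z, SSSZ)), Z))))))))
  step 20: S(S(S(S(S(S(S(add(S(add(SZ, mul(Z, SSSZ))), Z))))))))
  step 21: S(S(S(S(S(S(S(S(add(add(SZ, mul(Z, SSSZ)), Z)))))))))
  step 22: S(S(S(S(S(S(S(S(add(S(add(Z, mul(Z, SSSZ))), Z)))))))))
  step 23: S(S(S(S(S(S(S(S(S(add(add(Z, mul(Z, SSSZ)), Z))))))))))
  step 24: S(S(S(S(S(S(S(S(S(add(mul(Z, SSSZ), Z))))))))))
  step 25: S(S(S(S(S(S(S(S(S(add(Z, Z))))))))))
  step 26: S^9(Z)

Term B:
  start: mul(add(SSZ, SZ), add(SSZ, SZ))
  step 1: mul(S(add(SZ, SZ)), add(SSZ, SZ))
  step 2: add(add(SSZ, SZ), mul(add(SZ, SZ), add(SSZ, SZ)))
  step 3: add(S(add(SZ, SZ)), mul(add(SZ, SZ), add(SSZ, SZ)))
  step 4: S(add(add(SZ, SZ), mul(add(SZ, SZ), add(SSZ, SZ))))
  step 5: S(add(S(add(Z, SZ)), mul(add(SZ, SZ), add(SSZ, SZ))))
  step 6: S(S(add(add(Z, SZ), mul(add(SZ, SZ), add(SSZ, SZ)))))
  step 7: S(S(add(SZ, mul(add(SZ, SZ), add(SSZ, SZ)))))
  step 8: S(S(S(add(Z, mul(add(SZ, SZ), add(SSZ, SZ))))))
  step 9: S(S(S(mul(add(SZ, SZ), add(SSZ, SZ)))))
  step 10: S(S(S(mul(S(add(Z, SZ)), add(SSZ, SZ)))))
  step 11: S(S(S(add(add(SSZ, SZ), mul(add(Z, SZ), add(SSZ, SZ))))))
  step 12: S(S(S(add(S(add(SZ, SZ)), mul(add(Z, SZ), add(SSZ, SZ))))))
  step 13: S(S(S(S(add(add(SZ, SZ), mul(add(Z, SZ), add(SSZ, SZ)))))))
  step 14: S(S(S(S(add(S(add(Z, SZ)), mul(add(Z, SZ), add(SSZ, SZ)))))))
  step 15: S(S(S(S(S(add(add(Z, SZ), mul(add(Z, SZ), add(SSZ, SZ))))))))
  step 16: S(S(S(S(S(add(SZ, mul(add(Z, SZ), add(SSZ, SZ))))))))
  step 17: S(S(S(S(S(S(add(Z, mul(add(Z, SZ), add(SSZ, SZ)))))))))
  step 18: S(S(S(S(S(S(mul(add(Z, SZ), add(SSZ, SZ))))))))
  step 19: S(S(S(S(S(S(mul(SZ, add(SSZ, SZ))))))))
  step 20: S(S(S(S(S(S(add(add(SSZ, SZ), mul(Z, add(SSZ, SZ)))))))))
  step 21: S(S(S(S(S(S(add(S(add(SZ, SZ)), mul(Z, add(SSZ, SZ)))))))))
  step 22: S(S(S(S(S(S(S(add(add(SZ, SZ), mul(Z, add(SSZ, SZ))))))))))
  step 23: S(S(S(S(S(S(S(add(S(add(Z, SZ)), mul(Z, add(SSZ, SZ))))))))))
  step 24: S(S(S(S(S(S(S(S(add(add(Z, SZ), mul(Z, add(SSZ, SZ)))))))))))
  step 25: S(S(S(S(S(S(S(S(add(SZ, mul(Z, add(SSZ, SZ)))))))))))
  step 26: S(S(S(S(S(S(S(S(S(add(Z, mul(Z, add(SSZ, SZ))))))))))))
  step 27: S(S(S(S(S(S(S(S(S(mul(Z, add(SSZ, SZ)))))))))))
  step 28: S^9(Z)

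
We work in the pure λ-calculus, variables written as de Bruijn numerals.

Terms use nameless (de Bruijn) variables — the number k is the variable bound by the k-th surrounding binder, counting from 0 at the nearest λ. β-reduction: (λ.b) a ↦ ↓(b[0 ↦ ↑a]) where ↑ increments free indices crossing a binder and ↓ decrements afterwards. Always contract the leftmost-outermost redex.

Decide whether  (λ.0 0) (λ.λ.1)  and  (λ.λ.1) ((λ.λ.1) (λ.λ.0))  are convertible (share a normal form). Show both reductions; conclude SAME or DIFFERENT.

Answer: DIFFERENT — A ⇓ λ.λ.λ.1, B ⇓ λ.λ.λ.λ.0

Derivation:
Term A:
  start: (λ.0 0) (λ.λ.1)
  step 1: (λ.λ.1) (λ.λ.1)
  step 2: λ.λ.λ.1

Term B:
  start: (λ.λ.1) ((λ.λ.1) (λ.λ.0))
  step 1: λ.(λ.λ.1) (λ.λ.0)
  step 2: λ.λ.λ.λ.0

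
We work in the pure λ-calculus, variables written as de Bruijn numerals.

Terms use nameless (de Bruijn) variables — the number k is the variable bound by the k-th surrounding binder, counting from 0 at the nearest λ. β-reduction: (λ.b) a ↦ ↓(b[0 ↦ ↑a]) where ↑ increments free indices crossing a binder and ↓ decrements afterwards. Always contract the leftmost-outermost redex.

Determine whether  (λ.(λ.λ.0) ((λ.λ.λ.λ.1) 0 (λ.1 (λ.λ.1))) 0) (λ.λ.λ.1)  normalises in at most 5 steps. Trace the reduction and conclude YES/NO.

Answer: YES — reaches normal form λ.λ.λ.1 in 3 ≤ 5 steps

Working:
  start: (λ.(λ.λ.0) ((λ.λ.λ.λ.1) 0 (λ.1 (λ.λ.1))) 0) (λ.λ.λ.1)
  step 1: (λ.λ.0) ((λ.λ.λ.λ.1) (λ.λ.λ.1) (λ.(λ.λ.λ.1) (λ.λ.1))) (λ.λ.λ.1)
  step 2: (λ.0) (λ.λ.λ.1)
  step 3: λ.λ.λ.1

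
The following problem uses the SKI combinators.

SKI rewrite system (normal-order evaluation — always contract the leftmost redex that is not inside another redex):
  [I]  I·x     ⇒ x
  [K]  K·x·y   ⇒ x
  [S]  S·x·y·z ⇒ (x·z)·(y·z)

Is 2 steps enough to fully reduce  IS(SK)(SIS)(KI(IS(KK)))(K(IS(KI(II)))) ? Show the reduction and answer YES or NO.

Answer: NO — after 2 steps the term is SK(KI(IS(KK)))(SIS(KI(IS(KK))))(K(IS(KI(II)))), not yet normal

Reduction:
  start: IS(SK)(SIS)(KI(IS(KK)))(K(IS(KI(II))))
  →1  S(SK)(SIS)(KI(IS(KK)))(K(IS(KI(II))))
  →2  SK(KI(IS(KK)))(SIS(KI(IS(KK))))(K(IS(KI(II))))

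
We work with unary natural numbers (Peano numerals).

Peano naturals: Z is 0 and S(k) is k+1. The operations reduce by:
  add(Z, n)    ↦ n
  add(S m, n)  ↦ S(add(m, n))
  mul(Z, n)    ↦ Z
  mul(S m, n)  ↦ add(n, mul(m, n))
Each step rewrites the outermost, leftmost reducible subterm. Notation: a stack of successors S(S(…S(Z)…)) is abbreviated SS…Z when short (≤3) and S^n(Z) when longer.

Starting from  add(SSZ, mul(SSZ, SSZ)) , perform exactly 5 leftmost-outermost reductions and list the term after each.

Answer: after 5 steps: S(S(S(add(SZ, mul(SZ, SSZ)))))

Working:
  start: add(SSZ, mul(SSZ, SSZ))
  →1  S(add(SZ, mul(SSZ, SSZ)))
  →2  S(S(add(Z, mul(SSZ, SSZ))))
  →3  S(S(mul(SSZ, SSZ)))
  →4  S(S(add(SSZ, mul(SZ, SSZ))))
  →5  S(S(S(add(SZ, mul(SZ, SSZ)))))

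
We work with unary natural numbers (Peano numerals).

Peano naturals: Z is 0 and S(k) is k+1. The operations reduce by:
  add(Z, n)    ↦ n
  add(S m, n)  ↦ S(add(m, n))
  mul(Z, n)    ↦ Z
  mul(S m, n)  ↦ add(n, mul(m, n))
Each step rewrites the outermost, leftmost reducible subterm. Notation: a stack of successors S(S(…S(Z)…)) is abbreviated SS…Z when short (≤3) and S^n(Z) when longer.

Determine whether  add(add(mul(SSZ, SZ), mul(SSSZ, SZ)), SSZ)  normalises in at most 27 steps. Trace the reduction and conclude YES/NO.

  start: add(add(mul(SSZ, SZ), mul(SSSZ, SZ)), SSZ)
  →1  add(add(add(SZ, mul(SZ, SZ)), mul(SSSZ, SZ)), SSZ)
  →2  add(add(S(add(Z, mul(SZ, SZ))), mul(SSSZ, SZ)), SSZ)
  →3  add(S(add(add(Z, mul(SZ, SZ)), mul(SSSZ, SZ))), SSZ)
  →4  S(add(add(add(Z, mul(SZ, SZ)), mul(SSSZ, SZ)), SSZ))
  →5  S(add(add(mul(SZ, SZ), mul(SSSZ, SZ)), SSZ))
  →6  S(add(add(add(SZ, mul(Z, SZ)), mul(SSSZ, SZ)), SSZ))
  →7  S(add(add(S(add(Z, mul(Z, SZ))), mul(SSSZ, SZ)), SSZ))
  →8  S(add(S(add(add(Z, mul(Z, SZ)), mul(SSSZ, SZ))), SSZ))
  →9  S(S(add(add(add(Z, mul(Z, SZ)), mul(SSSZ, SZ)), SSZ)))
  →10  S(S(add(add(mul(Z, SZ), mul(SSSZ, SZ)), SSZ)))
  →11  S(S(add(add(Z, mul(SSSZ, SZ)), SSZ)))
  →12  S(S(add(mul(SSSZ, SZ), SSZ)))
  →13  S(S(add(add(SZ, mul(SSZ, SZ)), SSZ)))
  →14  S(S(add(S(add(Z, mul(SSZ, SZ))), SSZ)))
  →15  S(S(S(add(add(Z, mul(SSZ, SZ)), SSZ))))
  →16  S(S(S(add(mul(SSZ, SZ), SSZ))))
  →17  S(S(S(add(add(SZ, mul(SZ, SZ)), SSZ))))
  →18  S(S(S(add(S(add(Z, mul(SZ, SZ))), SSZ))))
  →19  S(S(S(S(add(add(Z, mul(SZ, SZ)), SSZ)))))
  →20  S(S(S(S(add(mul(SZ, SZ), SSZ)))))
  →21  S(S(S(S(add(add(SZ, mul(Z, SZ)), SSZ)))))
  →22  S(S(S(S(add(S(add(Z, mul(Z, SZ))), SSZ)))))
  →23  S(S(S(S(S(add(add(Z, mul(Z, SZ)), SSZ))))))
  →24  S(S(S(S(S(add(mul(Z, SZ), SSZ))))))
  →25  S(S(S(S(S(add(Z, SSZ))))))
  →26  S^7(Z)

Answer: YES — reaches normal form S^7(Z) in 26 ≤ 27 steps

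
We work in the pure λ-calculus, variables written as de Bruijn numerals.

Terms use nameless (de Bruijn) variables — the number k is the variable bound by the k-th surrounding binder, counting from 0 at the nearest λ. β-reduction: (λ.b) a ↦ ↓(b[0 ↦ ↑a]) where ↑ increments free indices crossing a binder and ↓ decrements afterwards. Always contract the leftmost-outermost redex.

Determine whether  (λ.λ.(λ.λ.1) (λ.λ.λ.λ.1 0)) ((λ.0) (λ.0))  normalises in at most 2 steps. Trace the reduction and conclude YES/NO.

  start: (λ.λ.(λ.λ.1) (λ.λ.λ.λ.1 0)) ((λ.0) (λ.0))
  [1] λ.(λ.λ.1) (λ.λ.λ.λ.1 0)
  [2] λ.λ.λ.λ.λ.λ.1 0

Answer: YES — reaches normal form λ.λ.λ.λ.λ.λ.1 0 in 2 ≤ 2 steps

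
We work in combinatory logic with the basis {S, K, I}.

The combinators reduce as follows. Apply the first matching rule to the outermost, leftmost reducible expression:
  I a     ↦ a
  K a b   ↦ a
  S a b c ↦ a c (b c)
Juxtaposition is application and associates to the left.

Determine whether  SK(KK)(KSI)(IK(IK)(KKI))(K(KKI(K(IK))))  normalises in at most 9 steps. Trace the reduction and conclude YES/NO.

Answer: YES — reaches normal form SK(K(K(KK))) in 8 ≤ 9 steps

Working:
  start: SK(KK)(KSI)(IK(IK)(KKI))(K(KKI(K(IK))))
  step 1: K(KSI)(KK(KSI))(IK(IK)(KKI))(K(KKI(K(IK))))
  step 2: KSI(IK(IK)(KKI))(K(KKI(K(IK))))
  step 3: S(IK(IK)(KKI))(K(KKI(K(IK))))
  step 4: S(K(IK)(KKI))(K(KKI(K(IK))))
  step 5: S(IK)(K(KKI(K(IK))))
  step 6: SK(K(KKI(K(IK))))
  step 7: SK(K(K(K(IK))))
  step 8: SK(K(K(KK)))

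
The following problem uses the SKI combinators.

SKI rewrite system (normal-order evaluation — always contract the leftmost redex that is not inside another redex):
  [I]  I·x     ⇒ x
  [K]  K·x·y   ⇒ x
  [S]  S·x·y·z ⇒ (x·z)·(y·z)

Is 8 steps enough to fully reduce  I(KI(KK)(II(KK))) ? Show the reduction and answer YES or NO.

Answer: YES — reaches normal form KK in 5 ≤ 8 steps

Working:
  start: I(KI(KK)(II(KK)))
  [1] KI(KK)(II(KK))
  [2] I(II(KK))
  [3] II(KK)
  [4] I(KK)
  [5] KK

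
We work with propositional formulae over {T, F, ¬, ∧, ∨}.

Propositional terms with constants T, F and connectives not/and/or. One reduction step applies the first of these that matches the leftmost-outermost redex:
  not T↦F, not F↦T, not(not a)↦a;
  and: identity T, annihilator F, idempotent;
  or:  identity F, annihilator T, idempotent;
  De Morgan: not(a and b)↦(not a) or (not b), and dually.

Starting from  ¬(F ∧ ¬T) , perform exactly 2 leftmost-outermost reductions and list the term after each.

Answer: after 2 steps: T ∨ ¬¬T

Derivation:
  start: ¬(F ∧ ¬T)
  step 1: ¬F ∨ ¬¬T
  step 2: T ∨ ¬¬T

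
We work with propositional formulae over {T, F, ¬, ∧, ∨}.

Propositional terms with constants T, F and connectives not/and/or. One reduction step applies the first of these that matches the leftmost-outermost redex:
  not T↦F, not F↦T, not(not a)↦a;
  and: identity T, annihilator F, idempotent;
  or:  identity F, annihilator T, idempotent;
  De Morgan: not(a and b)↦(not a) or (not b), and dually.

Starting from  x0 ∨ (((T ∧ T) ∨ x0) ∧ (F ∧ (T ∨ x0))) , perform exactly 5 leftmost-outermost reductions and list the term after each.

Answer: after 5 steps: x0

Derivation:
  start: x0 ∨ (((T ∧ T) ∨ x0) ∧ (F ∧ (T ∨ x0)))
  [1] x0 ∨ ((T ∨ x0) ∧ (F ∧ (T ∨ x0)))
  [2] x0 ∨ (T ∧ (F ∧ (T ∨ x0)))
  [3] x0 ∨ (F ∧ (T ∨ x0))
  [4] x0 ∨ F
  [5] x0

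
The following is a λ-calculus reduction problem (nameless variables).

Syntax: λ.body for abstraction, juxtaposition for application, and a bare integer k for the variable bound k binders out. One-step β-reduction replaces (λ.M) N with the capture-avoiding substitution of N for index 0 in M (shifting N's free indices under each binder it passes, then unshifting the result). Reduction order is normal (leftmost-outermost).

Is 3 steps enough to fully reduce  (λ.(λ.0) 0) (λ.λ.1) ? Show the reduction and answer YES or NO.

  start: (λ.(λ.0) 0) (λ.λ.1)
  step 1: (λ.0) (λ.λ.1)
  step 2: λ.λ.1

Answer: YES — reaches normal form λ.λ.1 in 2 ≤ 3 steps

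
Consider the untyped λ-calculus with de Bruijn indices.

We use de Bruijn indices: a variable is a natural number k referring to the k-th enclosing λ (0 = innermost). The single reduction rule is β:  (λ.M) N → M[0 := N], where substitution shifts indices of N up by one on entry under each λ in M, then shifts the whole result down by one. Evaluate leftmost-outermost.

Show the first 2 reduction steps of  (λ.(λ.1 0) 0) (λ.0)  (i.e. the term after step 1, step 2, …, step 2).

Answer: after 2 steps: (λ.0) (λ.0)

Reduction:
  start: (λ.(λ.1 0) 0) (λ.0)
  step 1: (λ.(λ.0) 0) (λ.0)
  step 2: (λ.0) (λ.0)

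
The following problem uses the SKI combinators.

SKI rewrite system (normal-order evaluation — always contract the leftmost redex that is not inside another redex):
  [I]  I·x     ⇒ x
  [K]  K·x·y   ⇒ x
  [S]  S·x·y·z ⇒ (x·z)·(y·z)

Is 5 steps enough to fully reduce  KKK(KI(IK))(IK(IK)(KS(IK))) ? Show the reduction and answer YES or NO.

Answer: YES — reaches normal form I in 3 ≤ 5 steps

Reduction:
  start: KKK(KI(IK))(IK(IK)(KS(IK)))
  →1  K(KI(IK))(IK(IK)(KS(IK)))
  →2  KI(IK)
  →3  I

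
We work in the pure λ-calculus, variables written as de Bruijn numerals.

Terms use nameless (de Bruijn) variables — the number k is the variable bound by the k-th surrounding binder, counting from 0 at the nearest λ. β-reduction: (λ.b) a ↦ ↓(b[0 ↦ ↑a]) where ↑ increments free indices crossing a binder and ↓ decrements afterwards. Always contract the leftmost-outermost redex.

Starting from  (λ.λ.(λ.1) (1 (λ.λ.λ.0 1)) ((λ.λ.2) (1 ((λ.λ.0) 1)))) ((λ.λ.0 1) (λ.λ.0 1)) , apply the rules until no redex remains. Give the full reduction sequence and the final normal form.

  start: (λ.λ.(λ.1) (1 (λ.λ.λ.0 1)) ((λ.λ.2) (1 ((λ.λ.0) 1)))) ((λ.λ.0 1) (λ.λ.0 1))
  →1  λ.(λ.1) ((λ.λ.0 1) (λ.λ.0 1) (λ.λ.λ.0 1)) ((λ.λ.2) ((λ.λ.0 1) (λ.λ.0 1) ((λ.λ.0) ((λ.λ.0 1) (λ.λ.0 1)))))
  →2  λ.0 ((λ.λ.2) ((λ.λ.0 1) (λ.λ.0 1) ((λ.λ.0) ((λ.λ.0 1) (λ.λ.0 1)))))
  →3  λ.0 (λ.1)

Answer: normal form = λ.0 (λ.1)  (in 3 steps)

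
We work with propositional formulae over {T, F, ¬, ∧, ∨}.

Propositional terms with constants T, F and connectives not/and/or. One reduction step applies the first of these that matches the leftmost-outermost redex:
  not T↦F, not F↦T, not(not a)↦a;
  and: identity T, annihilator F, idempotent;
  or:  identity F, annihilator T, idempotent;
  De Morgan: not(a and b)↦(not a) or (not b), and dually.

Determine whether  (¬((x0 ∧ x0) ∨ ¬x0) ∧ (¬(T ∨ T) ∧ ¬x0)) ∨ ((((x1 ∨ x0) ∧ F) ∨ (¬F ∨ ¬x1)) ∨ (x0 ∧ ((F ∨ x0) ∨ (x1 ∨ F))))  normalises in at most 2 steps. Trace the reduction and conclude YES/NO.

Answer: NO — after 2 steps the term is (((¬x0 ∨ ¬x0) ∧ ¬¬x0) ∧ (¬(T ∨ T) ∧ ¬x0)) ∨ ((((x1 ∨ x0) ∧ F) ∨ (¬F ∨ ¬x1)) ∨ (x0 ∧ ((F ∨ x0) ∨ (x1 ∨ F)))), not yet normal

Derivation:
  start: (¬((x0 ∧ x0) ∨ ¬x0) ∧ (¬(T ∨ T) ∧ ¬x0)) ∨ ((((x1 ∨ x0) ∧ F) ∨ (¬F ∨ ¬x1)) ∨ (x0 ∧ ((F ∨ x0) ∨ (x1 ∨ F))))
  step 1: ((¬(x0 ∧ x0) ∧ ¬¬x0) ∧ (¬(T ∨ T) ∧ ¬x0)) ∨ ((((x1 ∨ x0) ∧ F) ∨ (¬F ∨ ¬x1)) ∨ (x0 ∧ ((F ∨ x0) ∨ (x1 ∨ F))))
  step 2: (((¬x0 ∨ ¬x0) ∧ ¬¬x0) ∧ (¬(T ∨ T) ∧ ¬x0)) ∨ ((((x1 ∨ x0) ∧ F) ∨ (¬F ∨ ¬x1)) ∨ (x0 ∧ ((F ∨ x0) ∨ (x1 ∨ F))))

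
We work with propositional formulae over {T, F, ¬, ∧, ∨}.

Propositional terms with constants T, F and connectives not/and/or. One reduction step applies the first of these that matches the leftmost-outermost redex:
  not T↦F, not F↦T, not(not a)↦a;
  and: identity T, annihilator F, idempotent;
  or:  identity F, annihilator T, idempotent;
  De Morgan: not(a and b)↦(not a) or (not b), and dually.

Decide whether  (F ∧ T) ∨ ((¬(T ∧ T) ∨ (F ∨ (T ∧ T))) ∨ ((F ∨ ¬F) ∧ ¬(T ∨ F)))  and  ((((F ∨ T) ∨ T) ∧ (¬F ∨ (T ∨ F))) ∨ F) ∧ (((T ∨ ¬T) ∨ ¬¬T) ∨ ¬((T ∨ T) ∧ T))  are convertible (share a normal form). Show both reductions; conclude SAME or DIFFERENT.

Term A:
  start: (F ∧ T) ∨ ((¬(T ∧ T) ∨ (F ∨ (T ∧ T))) ∨ ((F ∨ ¬F) ∧ ¬(T ∨ F)))
  step 1: F ∨ ((¬(T ∧ T) ∨ (F ∨ (T ∧ T))) ∨ ((F ∨ ¬F) ∧ ¬(T ∨ F)))
  step 2: (¬(T ∧ T) ∨ (F ∨ (T ∧ T))) ∨ ((F ∨ ¬F) ∧ ¬(T ∨ F))
  step 3: ((¬T ∨ ¬T) ∨ (F ∨ (T ∧ T))) ∨ ((F ∨ ¬F) ∧ ¬(T ∨ F))
  step 4: (¬T ∨ (F ∨ (T ∧ T))) ∨ ((F ∨ ¬F) ∧ ¬(T ∨ F))
  step 5: (F ∨ (F ∨ (T ∧ T))) ∨ ((F ∨ ¬F) ∧ ¬(T ∨ F))
  step 6: (F ∨ (T ∧ T)) ∨ ((F ∨ ¬F) ∧ ¬(T ∨ F))
  step 7: (T ∧ T) ∨ ((F ∨ ¬F) ∧ ¬(T ∨ F))
  step 8: T ∨ ((F ∨ ¬F) ∧ ¬(T ∨ F))
  step 9: T

Term B:
  start: ((((F ∨ T) ∨ T) ∧ (¬F ∨ (T ∨ F))) ∨ F) ∧ (((T ∨ ¬T) ∨ ¬¬T) ∨ ¬((T ∨ T) ∧ T))
  step 1: (((F ∨ T) ∨ T) ∧ (¬F ∨ (T ∨ F))) ∧ (((T ∨ ¬T) ∨ ¬¬T) ∨ ¬((T ∨ T) ∧ T))
  step 2: (T ∧ (¬F ∨ (T ∨ F))) ∧ (((T ∨ ¬T) ∨ ¬¬T) ∨ ¬((T ∨ T) ∧ T))
  step 3: (¬F ∨ (T ∨ F)) ∧ (((T ∨ ¬T) ∨ ¬¬T) ∨ ¬((T ∨ T) ∧ T))
  step 4: (T ∨ (T ∨ F)) ∧ (((T ∨ ¬T) ∨ ¬¬T) ∨ ¬((T ∨ T) ∧ T))
  step 5: T ∧ (((T ∨ ¬T) ∨ ¬¬T) ∨ ¬((T ∨ T) ∧ T))
  step 6: ((T ∨ ¬T) ∨ ¬¬T) ∨ ¬((T ∨ T) ∧ T)
  step 7: (T ∨ ¬¬T) ∨ ¬((T ∨ T) ∧ T)
  step 8: T ∨ ¬((T ∨ T) ∧ T)
  step 9: T

Answer: SAME — A ⇓ T, B ⇓ T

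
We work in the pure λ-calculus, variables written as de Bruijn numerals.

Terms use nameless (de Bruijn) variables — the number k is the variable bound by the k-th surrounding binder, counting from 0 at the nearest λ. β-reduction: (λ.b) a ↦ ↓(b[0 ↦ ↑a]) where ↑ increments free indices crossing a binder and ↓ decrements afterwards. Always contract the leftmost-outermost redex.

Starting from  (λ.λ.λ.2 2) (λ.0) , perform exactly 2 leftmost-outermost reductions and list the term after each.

Answer: after 2 steps: λ.λ.λ.0

Derivation:
  start: (λ.λ.λ.2 2) (λ.0)
  →1  λ.λ.(λ.0) (λ.0)
  →2  λ.λ.λ.0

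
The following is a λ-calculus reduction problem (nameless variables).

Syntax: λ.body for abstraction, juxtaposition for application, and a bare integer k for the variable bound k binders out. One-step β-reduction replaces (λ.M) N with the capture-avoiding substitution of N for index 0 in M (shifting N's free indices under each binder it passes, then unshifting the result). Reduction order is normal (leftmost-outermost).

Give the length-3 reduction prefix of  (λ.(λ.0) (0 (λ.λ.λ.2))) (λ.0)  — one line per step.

Answer: after 3 steps: λ.λ.λ.2

Reduction:
  start: (λ.(λ.0) (0 (λ.λ.λ.2))) (λ.0)
  [1] (λ.0) ((λ.0) (λ.λ.λ.2))
  [2] (λ.0) (λ.λ.λ.2)
  [3] λ.λ.λ.2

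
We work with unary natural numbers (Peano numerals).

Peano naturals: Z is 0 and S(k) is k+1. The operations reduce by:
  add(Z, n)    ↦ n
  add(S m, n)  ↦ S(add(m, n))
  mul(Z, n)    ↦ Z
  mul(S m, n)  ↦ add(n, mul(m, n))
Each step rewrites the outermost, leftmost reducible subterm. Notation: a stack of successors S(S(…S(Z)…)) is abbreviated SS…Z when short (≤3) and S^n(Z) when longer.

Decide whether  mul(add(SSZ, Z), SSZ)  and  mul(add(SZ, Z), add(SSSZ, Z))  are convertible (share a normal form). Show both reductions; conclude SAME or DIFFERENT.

Term A:
  start: mul(add(SSZ, Z), SSZ)
  [1] mul(S(add(SZ, Z)), SSZ)
  [2] add(SSZ, mul(add(SZ, Z), SSZ))
  [3] S(add(SZ, mul(add(SZ, Z), SSZ)))
  [4] S(S(add(Z, mul(add(SZ, Z), SSZ))))
  [5] S(S(mul(add(SZ, Z), SSZ)))
  [6] S(S(mul(S(add(Z, Z)), SSZ)))
  [7] S(S(add(SSZ, mul(add(Z, Z), SSZ))))
  [8] S(S(S(add(SZ, mul(add(Z, Z), SSZ)))))
  [9] S(S(S(S(add(Z, mul(add(Z, Z), SSZ))))))
  [10] S(S(S(S(mul(add(Z, Z), SSZ)))))
  [11] S(S(S(S(mul(Z, SSZ)))))
  [12] S^4(Z)

Term B:
  start: mul(add(SZ, Z), add(SSSZ, Z))
  [1] mul(S(add(Z, Z)), add(SSSZ, Z))
  [2] add(add(SSSZ, Z), mul(add(Z, Z), add(SSSZ, Z)))
  [3] add(S(add(SSZ, Z)), mul(add(Z, Z), add(SSSZ, Z)))
  [4] S(add(add(SSZ, Z), mul(add(Z, Z), add(SSSZ, Z))))
  [5] S(add(S(add(SZ, Z)), mul(add(Z, Z), add(SSSZ, Z))))
  [6] S(S(add(add(SZ, Z), mul(add(Z, Z), add(SSSZ, Z)))))
  [7] S(S(add(S(add(Z, Z)), mul(add(Z, Z), add(SSSZ, Z)))))
  [8] S(S(S(add(add(Z, Z), mul(add(Z, Z), add(SSSZ, Z))))))
  [9] S(S(S(add(Z, mul(add(Z, Z), add(SSSZ, Z))))))
  [10] S(S(S(mul(add(Z, Z), add(SSSZ, Z)))))
  [11] S(S(S(mul(Z, add(SSSZ, Z)))))
  [12] SSSZ

Answer: DIFFERENT — A ⇓ S^4(Z), B ⇓ SSSZ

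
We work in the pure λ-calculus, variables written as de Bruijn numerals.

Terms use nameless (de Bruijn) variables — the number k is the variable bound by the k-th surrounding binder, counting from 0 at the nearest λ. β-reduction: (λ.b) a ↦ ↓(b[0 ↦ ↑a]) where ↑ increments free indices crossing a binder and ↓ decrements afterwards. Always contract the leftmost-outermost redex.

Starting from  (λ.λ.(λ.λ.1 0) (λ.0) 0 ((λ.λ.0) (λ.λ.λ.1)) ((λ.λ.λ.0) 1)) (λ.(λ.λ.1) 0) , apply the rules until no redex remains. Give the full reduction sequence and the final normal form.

  start: (λ.λ.(λ.λ.1 0) (λ.0) 0 ((λ.λ.0) (λ.λ.λ.1)) ((λ.λ.λ.0) 1)) (λ.(λ.λ.1) 0)
  →1  λ.(λ.λ.1 0) (λ.0) 0 ((λ.λ.0) (λ.λ.λ.1)) ((λ.λ.λ.0) (λ.(λ.λ.1) 0))
  →2  λ.(λ.(λ.0) 0) 0 ((λ.λ.0) (λ.λ.λ.1)) ((λ.λ.λ.0) (λ.(λ.λ.1) 0))
  →3  λ.(λ.0) 0 ((λ.λ.0) (λ.λ.λ.1)) ((λ.λ.λ.0) (λ.(λ.λ.1) 0))
  →4  λ.0 ((λ.λ.0) (λ.λ.λ.1)) ((λ.λ.λ.0) (λ.(λ.λ.1) 0))
  →5  λ.0 (λ.0) ((λ.λ.λ.0) (λ.(λ.λ.1) 0))
  →6  λ.0 (λ.0) (λ.λ.0)

Answer: normal form = λ.0 (λ.0) (λ.λ.0)  (in 6 steps)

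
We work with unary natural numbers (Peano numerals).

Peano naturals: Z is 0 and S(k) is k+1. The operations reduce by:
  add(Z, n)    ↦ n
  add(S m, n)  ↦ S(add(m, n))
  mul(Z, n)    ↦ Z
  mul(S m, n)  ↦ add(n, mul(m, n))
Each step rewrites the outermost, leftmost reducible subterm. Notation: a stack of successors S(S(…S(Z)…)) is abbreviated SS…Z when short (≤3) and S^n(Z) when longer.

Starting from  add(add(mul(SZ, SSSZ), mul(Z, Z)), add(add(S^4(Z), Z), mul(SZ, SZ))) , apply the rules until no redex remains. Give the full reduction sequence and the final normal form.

Answer: normal form = S^8(Z)  (in 29 steps)

Derivation:
  start: add(add(mul(SZ, SSSZ), mul(Z, Z)), add(add(S^4(Z), Z), mul(SZ, SZ)))
  [1] add(add(add(SSSZ, mul(Z, SSSZ)), mul(Z, Z)), add(add(S^4(Z), Z), mul(SZ, SZ)))
  [2] add(add(S(add(SSZ, mul(Z, SSSZ))), mul(Z, Z)), add(add(S^4(Z), Z), mul(SZ, SZ)))
  [3] add(S(add(add(SSZ, mul(Z, SSSZ)), mul(Z, Z))), add(add(S^4(Z), Z), mul(SZ, SZ)))
  [4] S(add(add(add(SSZ, mul(Z, SSSZ)), mul(Z, Z)), add(add(S^4(Z), Z), mul(SZ, SZ))))
  [5] S(add(add(S(add(SZ, mul(Z, SSSZ))), mul(Z, Z)), add(add(S^4(Z), Z), mul(SZ, SZ))))
  [6] S(add(S(add(add(SZ, mul(Z, SSSZ)), mul(Z, Z))), add(add(S^4(Z), Z), mul(SZ, SZ))))
  [7] S(S(add(add(add(SZ, mul(Z, SSSZ)), mul(Z, Z)), add(add(S^4(Z), Z), mul(SZ, SZ)))))
  [8] S(S(add(add(S(add(Z, mul(Z, SSSZ))), mul(Z, Z)), add(add(S^4(Z), Z), mul(SZ, SZ)))))
  [9] S(S(add(S(add(add(Z, mul(Z, SSSZ)), mul(Z, Z))), add(add(S^4(Z), Z), mul(SZ, SZ)))))
  [10] S(S(S(add(add(add(Z, mul(Z, SSSZ)), mul(Z, Z)), add(add(S^4(Z), Z), mul(SZ, SZ))))))
  [11] S(S(S(add(add(mul(Z, SSSZ), mul(Z, Z)), add(add(S^4(Z), Z), mul(SZ, SZ))))))
  [12] S(S(S(add(add(Z, mul(Z, Z)), add(add(S^4(Z), Z), mul(SZ, SZ))))))
  [13] S(S(S(add(mul(Z, Z), add(add(S^4(Z), Z), mul(SZ, SZ))))))
  [14] S(S(S(add(Z, add(add(S^4(Z), Z), mul(SZ, SZ))))))
  [15] S(S(S(add(add(S^4(Z), Z), mul(SZ, SZ)))))
  [16] S(S(S(add(S(add(SSSZ, Z)), mul(SZ, SZ)))))
  [17] S(S(S(S(add(add(SSSZ, Z), mul(SZ, SZ))))))
  [18] S(S(S(S(add(S(add(SSZ, Z)), mul(SZ, SZ))))))
  [19] S(S(S(S(S(add(add(SSZ, Z), mul(SZ, SZ)))))))
  [20] S(S(S(S(S(add(S(add(SZ, Z)), mul(SZ, SZ)))))))
  [21] S(S(S(S(S(S(add(add(SZ, Z), mul(SZ, SZ))))))))
  [22] S(S(S(S(S(S(add(S(add(Z, Z)), mul(SZ, SZ))))))))
  [23] S(S(S(S(S(S(S(add(add(Z, Z), mul(SZ, SZ)))))))))
  [24] S(S(S(S(S(S(S(add(Z, mul(SZ, SZ)))))))))
  [25] S(S(S(S(S(S(S(mul(SZ, SZ))))))))
  [26] S(S(S(S(S(S(S(add(SZ, mul(Z, SZ)))))))))
  [27] S(S(S(S(S(S(S(S(add(Z, mul(Z, SZ))))))))))
  [28] S(S(S(S(S(S(S(S(mul(Z, SZ)))))))))
  [29] S^8(Z)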